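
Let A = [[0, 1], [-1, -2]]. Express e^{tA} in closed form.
e^{tA} = [[(t + 1)*e^{-t}, t*e^{-t}], [-t*e^{-t}, (1 - t)*e^{-t}]]

A has Jordan form J = [[-1, 1], [0, -1]] with A = PJP^{-1}, so e^{tA} = P e^{tJ} P^{-1}.

For a Jordan block J_k(λ), e^{tJ_k(λ)} = e^{λt} · (I + tN + t^2 N^2/2! + ... + t^{k-1} N^{k-1}/(k-1)!) where N is the nilpotent superdiagonal part.

Assembling the blocks and conjugating back gives the entries of e^{tA} as shown above.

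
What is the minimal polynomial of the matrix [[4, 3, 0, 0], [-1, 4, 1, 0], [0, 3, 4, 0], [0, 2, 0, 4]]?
The characteristic polynomial factors as (x - 4)^4. The minimal polynomial is ∏(x - λ)^{k_λ} where k_λ is the size of the largest Jordan block at λ.

For λ = 4: rank(A - 4I) = 2, and the largest Jordan block has size 3 (the smallest k with rank((A - 4I)^k) = rank((A - 4I)^(k+1))).

So m_A(x) = (x - 4)^3.

m_A(x) = (x - 4)^3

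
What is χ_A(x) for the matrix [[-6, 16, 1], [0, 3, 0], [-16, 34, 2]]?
χ_A(x) = (x - 3)(x + 2)^2

xI - A = [[x + 6, -16, -1], [0, x - 3, 0], [16, -34, x - 2]].

Expanding det(xI - A) along the first row:
det(xI - A) = + (x + 6)·det([[x - 3, 0], [-34, x - 2]]) - (-16)·det([[0, 0], [16, x - 2]]) + (-1)·det([[0, x - 3], [16, -34]]).

Evaluating gives χ_A(x) = x^3 + x^2 - 8x - 12 = (x - 3)(x + 2)^2.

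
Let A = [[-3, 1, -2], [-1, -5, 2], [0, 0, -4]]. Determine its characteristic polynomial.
χ_A(x) = (x + 4)^3

xI - A = [[x + 3, -1, 2], [1, x + 5, -2], [0, 0, x + 4]].

Expanding det(xI - A) along the first row:
det(xI - A) = + (x + 3)·det([[x + 5, -2], [0, x + 4]]) - (-1)·det([[1, -2], [0, x + 4]]) + (2)·det([[1, x + 5], [0, 0]]).

Evaluating gives χ_A(x) = x^3 + 12x^2 + 48x + 64 = (x + 4)^3.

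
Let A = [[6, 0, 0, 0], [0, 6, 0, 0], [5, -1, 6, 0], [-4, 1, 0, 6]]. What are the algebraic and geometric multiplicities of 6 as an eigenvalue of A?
The characteristic polynomial is (x - 6)^4, so the factor x - 6 appears with exponent 4: the algebraic multiplicity is 4.

rank(A - 6I) = 2, so the eigenspace has dimension 4 - 2 = 2: the geometric multiplicity is 2.

Since 2 < 4, A is not diagonalizable.

algebraic multiplicity 4, geometric multiplicity 2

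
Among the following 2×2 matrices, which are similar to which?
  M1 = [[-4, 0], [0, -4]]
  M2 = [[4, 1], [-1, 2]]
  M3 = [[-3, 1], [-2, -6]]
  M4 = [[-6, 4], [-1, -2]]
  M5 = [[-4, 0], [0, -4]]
4 classes: {M1, M5}, {M2}, {M3}, {M4}

Characteristic polynomials: χ_{M1} = (x + 4)^2, χ_{M2} = (x - 3)^2, χ_{M3} = (x + 4)(x + 5), χ_{M4} = (x + 4)^2, χ_{M5} = (x + 4)^2.

{M1, M5}: invariant factors x + 4, x + 4.

{M2}: invariant factors (x - 3)^2.

{M3}: invariant factors (x + 4)(x + 5).

{M4}: invariant factors (x + 4)^2.

Matrices are similar if and only if their invariant-factor lists agree; the partition into similarity classes is {M1, M5}, {M2}, {M3}, {M4}.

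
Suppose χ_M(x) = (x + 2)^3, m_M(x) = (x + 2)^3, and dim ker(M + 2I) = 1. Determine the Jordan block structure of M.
Jordan blocks: (-2, 3)

λ = -2: algebraic multiplicity 3 (exponent in χ_M), largest block size 3 (exponent in m_M), 1 block (geometric multiplicity). This forces block sizes [3].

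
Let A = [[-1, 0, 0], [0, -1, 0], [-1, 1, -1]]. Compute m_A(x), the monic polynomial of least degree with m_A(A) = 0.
m_A(x) = (x + 1)^2

The characteristic polynomial factors as (x + 1)^3. The minimal polynomial is ∏(x - λ)^{k_λ} where k_λ is the size of the largest Jordan block at λ.

For λ = -1: rank(A + I) = 1, and the largest Jordan block has size 2 (the smallest k with rank((A + I)^k) = rank((A + I)^(k+1))).

So m_A(x) = (x + 1)^2.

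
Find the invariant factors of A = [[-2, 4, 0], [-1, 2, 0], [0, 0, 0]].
x, x^2

The Jordan structure of A has elementary divisors x^2, x. Arranging the block sizes at each eigenvalue in decreasing order and taking row products gives the invariant factors.

Invariant factors (smallest first, each dividing the next): x, x^2.

Check: the last factor x^2 is the minimal polynomial, and the product x^3 is the characteristic polynomial.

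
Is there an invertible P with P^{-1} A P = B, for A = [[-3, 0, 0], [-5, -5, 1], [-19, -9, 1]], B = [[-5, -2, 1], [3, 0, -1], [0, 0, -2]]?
No.

Both have characteristic polynomial (x + 2)^2(x + 3), but the minimal polynomial of A is (x + 2)^2(x + 3) while the minimal polynomial of B is (x + 2)(x + 3). The minimal polynomial is a similarity invariant, so A and B are not similar.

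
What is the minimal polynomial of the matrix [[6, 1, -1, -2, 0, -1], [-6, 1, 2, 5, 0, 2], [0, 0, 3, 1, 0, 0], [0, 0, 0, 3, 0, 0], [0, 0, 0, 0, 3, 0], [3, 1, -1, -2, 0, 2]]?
m_A(x) = (x - 3)^2

The characteristic polynomial factors as (x - 3)^6. The minimal polynomial is ∏(x - λ)^{k_λ} where k_λ is the size of the largest Jordan block at λ.

For λ = 3: rank(A - 3I) = 2, and the largest Jordan block has size 2 (the smallest k with rank((A - 3I)^k) = rank((A - 3I)^(k+1))).

So m_A(x) = (x - 3)^2.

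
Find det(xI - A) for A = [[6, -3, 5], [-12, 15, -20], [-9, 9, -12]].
χ_A(x) = (x - 3)^3

xI - A = [[x - 6, 3, -5], [12, x - 15, 20], [9, -9, x + 12]].

Expanding det(xI - A) along the first row:
det(xI - A) = + (x - 6)·det([[x - 15, 20], [-9, x + 12]]) - (3)·det([[12, 20], [9, x + 12]]) + (-5)·det([[12, x - 15], [9, -9]]).

Evaluating gives χ_A(x) = x^3 - 9x^2 + 27x - 27 = (x - 3)^3.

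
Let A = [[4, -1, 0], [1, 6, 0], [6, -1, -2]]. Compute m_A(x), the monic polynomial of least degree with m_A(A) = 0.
m_A(x) = (x - 5)^2(x + 2)

The characteristic polynomial factors as (x - 5)^2(x + 2). The minimal polynomial is ∏(x - λ)^{k_λ} where k_λ is the size of the largest Jordan block at λ.

For λ = -2: rank(A + 2I) = 2, and the largest Jordan block has size 1 (the smallest k with rank((A + 2I)^k) = rank((A + 2I)^(k+1))).
For λ = 5: rank(A - 5I) = 2, and the largest Jordan block has size 2 (the smallest k with rank((A - 5I)^k) = rank((A - 5I)^(k+1))).

So m_A(x) = (x - 5)^2(x + 2).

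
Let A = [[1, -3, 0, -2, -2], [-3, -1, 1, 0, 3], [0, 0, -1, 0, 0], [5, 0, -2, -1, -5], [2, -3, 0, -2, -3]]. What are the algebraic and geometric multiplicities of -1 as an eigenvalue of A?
The characteristic polynomial is (x + 1)^5, so the factor x + 1 appears with exponent 5: the algebraic multiplicity is 5.

rank(A + I) = 3, so the eigenspace has dimension 5 - 3 = 2: the geometric multiplicity is 2.

Since 2 < 5, A is not diagonalizable.

algebraic multiplicity 5, geometric multiplicity 2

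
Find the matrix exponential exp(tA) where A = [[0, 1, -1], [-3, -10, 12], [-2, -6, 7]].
A has Jordan form J = [[-1, 1, 0], [0, -1, 1], [0, 0, -1]] with A = PJP^{-1}, so e^{tA} = P e^{tJ} P^{-1}.

For a Jordan block J_k(λ), e^{tJ_k(λ)} = e^{λt} · (I + tN + t^2 N^2/2! + ... + t^{k-1} N^{k-1}/(k-1)!) where N is the nilpotent superdiagonal part.

Assembling the blocks and conjugating back gives the entries of e^{tA} as shown above.

e^{tA} = [[(t + 1)*e^{-t}, t*(1 - t)*e^{-t}, t*(3*t - 2)*e^{-t}/2], [-3*t*e^{-t}, (3*t^2 - 9*t + 1)*e^{-t}, 3*t*(8 - 3*t)*e^{-t}/2], [-2*t*e^{-t}, 2*t*(t - 3)*e^{-t}, (-3*t^2 + 8*t + 1)*e^{-t}]]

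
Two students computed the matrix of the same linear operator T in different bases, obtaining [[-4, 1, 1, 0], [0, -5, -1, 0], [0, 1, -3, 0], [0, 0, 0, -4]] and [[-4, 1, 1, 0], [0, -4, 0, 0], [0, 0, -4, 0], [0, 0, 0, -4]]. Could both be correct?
Yes.

Two matrices over a field are similar if and only if they have the same invariant factors.

Both A and B have characteristic polynomial (x + 4)^4 and minimal polynomial (x + 4)^2. Computing further, both have invariant factors x + 4, x + 4, (x + 4)^2. Hence A and B are similar.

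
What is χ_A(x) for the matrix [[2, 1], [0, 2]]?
χ_A(x) = (x - 2)^2

xI - A = [[x - 2, -1], [0, x - 2]].

Expanding det(xI - A) along the first row:
det(xI - A) = + (x - 2)·det([[x - 2]]) - (-1)·det([[0]]).

Evaluating gives χ_A(x) = x^2 - 4x + 4 = (x - 2)^2.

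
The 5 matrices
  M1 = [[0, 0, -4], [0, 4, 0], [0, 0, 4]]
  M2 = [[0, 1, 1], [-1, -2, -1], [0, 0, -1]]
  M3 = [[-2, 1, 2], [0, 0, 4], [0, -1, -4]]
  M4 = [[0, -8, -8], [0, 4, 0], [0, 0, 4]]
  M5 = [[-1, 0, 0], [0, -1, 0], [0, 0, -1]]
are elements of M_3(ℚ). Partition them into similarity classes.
4 classes: {M1, M4}, {M2}, {M3}, {M5}

Characteristic polynomials: χ_{M1} = x(x - 4)^2, χ_{M2} = (x + 1)^3, χ_{M3} = (x + 2)^3, χ_{M4} = x(x - 4)^2, χ_{M5} = (x + 1)^3.

{M1, M4}: invariant factors x - 4, x(x - 4).

{M2}: invariant factors x + 1, (x + 1)^2.

{M3}: invariant factors x + 2, (x + 2)^2.

{M5}: invariant factors x + 1, x + 1, x + 1.

Matrices are similar if and only if their invariant-factor lists agree; the partition into similarity classes is {M1, M4}, {M2}, {M3}, {M5}.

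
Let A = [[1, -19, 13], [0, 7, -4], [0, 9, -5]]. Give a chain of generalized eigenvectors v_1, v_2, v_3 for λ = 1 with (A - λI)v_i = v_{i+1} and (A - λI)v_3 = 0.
We seek v_1 ∈ ker((A - I)^3) \ ker((A - I)^2), then set v_{i+1} = (A - I) v_i.

One such chain is v_1 = [[-11, 9, 13]]^T, v_2 = [[-2, 2, 3]]^T, v_3 = [[1, 0, 0]]^T. Check: (A - I) v_3 = [[0, 0, 0]]^T = 0.

v_1 = [[-11, 9, 13]]^T, v_2 = [[-2, 2, 3]]^T, v_3 = [[1, 0, 0]]^T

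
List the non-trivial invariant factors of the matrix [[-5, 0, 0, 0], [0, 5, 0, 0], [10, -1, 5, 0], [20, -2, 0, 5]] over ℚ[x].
The Jordan structure of A has elementary divisors (x + 5), (x - 5)^2, (x - 5). Arranging the block sizes at each eigenvalue in decreasing order and taking row products gives the invariant factors.

Invariant factors (smallest first, each dividing the next): x - 5, (x - 5)^2(x + 5).

Check: the last factor (x - 5)^2(x + 5) is the minimal polynomial, and the product (x - 5)^3(x + 5) is the characteristic polynomial.

x - 5, (x - 5)^2(x + 5)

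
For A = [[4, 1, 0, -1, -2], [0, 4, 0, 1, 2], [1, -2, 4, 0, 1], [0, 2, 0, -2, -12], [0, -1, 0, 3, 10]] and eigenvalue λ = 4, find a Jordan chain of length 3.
We seek v_1 ∈ ker((A - 4I)^3) \ ker((A - 4I)^2), then set v_{i+1} = (A - 4I) v_i.

One such chain is v_1 = [[0, 0, 1, 1, 0]]^T, v_2 = [[-1, 1, 0, -6, 3]]^T, v_3 = [[1, 0, 0, 2, -1]]^T. Check: (A - 4I) v_3 = [[0, 0, 0, 0, 0]]^T = 0.

v_1 = [[0, 0, 1, 1, 0]]^T, v_2 = [[-1, 1, 0, -6, 3]]^T, v_3 = [[1, 0, 0, 2, -1]]^T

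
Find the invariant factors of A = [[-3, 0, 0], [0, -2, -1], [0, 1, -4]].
The Jordan structure of A has elementary divisors (x + 3)^2, (x + 3). Arranging the block sizes at each eigenvalue in decreasing order and taking row products gives the invariant factors.

Invariant factors (smallest first, each dividing the next): x + 3, (x + 3)^2.

Check: the last factor (x + 3)^2 is the minimal polynomial, and the product (x + 3)^3 is the characteristic polynomial.

x + 3, (x + 3)^2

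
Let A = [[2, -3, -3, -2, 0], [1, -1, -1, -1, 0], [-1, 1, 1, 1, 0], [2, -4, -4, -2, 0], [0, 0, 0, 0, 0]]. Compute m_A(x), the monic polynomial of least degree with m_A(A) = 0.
m_A(x) = x^3

The characteristic polynomial factors as x^5. The minimal polynomial is ∏(x - λ)^{k_λ} where k_λ is the size of the largest Jordan block at λ.

For λ = 0: rank(A) = 2, and the largest Jordan block has size 3 (the smallest k with rank(A^k) = rank(A^(k+1))).

So m_A(x) = x^3.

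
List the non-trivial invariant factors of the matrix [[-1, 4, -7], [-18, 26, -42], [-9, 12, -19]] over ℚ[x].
The Jordan structure of A has elementary divisors (x - 2)^2, (x - 2). Arranging the block sizes at each eigenvalue in decreasing order and taking row products gives the invariant factors.

Invariant factors (smallest first, each dividing the next): x - 2, (x - 2)^2.

Check: the last factor (x - 2)^2 is the minimal polynomial, and the product (x - 2)^3 is the characteristic polynomial.

x - 2, (x - 2)^2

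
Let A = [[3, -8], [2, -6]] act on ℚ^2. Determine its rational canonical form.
The invariant factors of A (the non-unit diagonal entries of the Smith normal form of xI - A over ℚ[x]) are x^2 + 3x - 2, each dividing the next. The characteristic polynomial is their product, x^2 + 3x - 2.

The rational canonical form is the block-diagonal matrix of companion matrices C(f_i):
R = [[0, 2], [1, -3]].

Note the characteristic polynomial does not split into linear factors over ℚ, so A has no Jordan form over ℚ; the rational canonical form exists over any field.

R = [[0, 2], [1, -3]]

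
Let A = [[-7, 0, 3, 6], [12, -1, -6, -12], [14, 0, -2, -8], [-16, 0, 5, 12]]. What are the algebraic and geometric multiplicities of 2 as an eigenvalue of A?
The characteristic polynomial is (x - 2)^2(x + 1)^2, so the factor x - 2 appears with exponent 2: the algebraic multiplicity is 2.

rank(A - 2I) = 3, so the eigenspace has dimension 4 - 3 = 1: the geometric multiplicity is 1.

Since 1 < 2, A is not diagonalizable.

algebraic multiplicity 2, geometric multiplicity 1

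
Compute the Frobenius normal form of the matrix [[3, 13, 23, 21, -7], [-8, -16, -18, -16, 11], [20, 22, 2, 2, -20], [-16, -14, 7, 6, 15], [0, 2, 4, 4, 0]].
The invariant factors of A (the non-unit diagonal entries of the Smith normal form of xI - A over ℚ[x]) are x^2 - 2, (x + 5)(x^2 - 2), each dividing the next. The characteristic polynomial is their product, (x + 5)(x^2 - 2)^2.

The rational canonical form is the block-diagonal matrix of companion matrices C(f_i):
R = [[0, 2, 0, 0, 0], [1, 0, 0, 0, 0], [0, 0, 0, 0, 10], [0, 0, 1, 0, 2], [0, 0, 0, 1, -5]].

Note the characteristic polynomial does not split into linear factors over ℚ, so A has no Jordan form over ℚ; the rational canonical form exists over any field.

R = [[0, 2, 0, 0, 0], [1, 0, 0, 0, 0], [0, 0, 0, 0, 10], [0, 0, 1, 0, 2], [0, 0, 0, 1, -5]]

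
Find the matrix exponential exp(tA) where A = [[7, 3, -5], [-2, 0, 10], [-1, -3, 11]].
e^{tA} = [[(t + 1)*e^{6*t}, 3*t*e^{6*t}, -5*t*e^{6*t}], [-2*t*e^{6*t}, (1 - 6*t)*e^{6*t}, 10*t*e^{6*t}], [-t*e^{6*t}, -3*t*e^{6*t}, (5*t + 1)*e^{6*t}]]

A has Jordan form J = [[6, 1, 0], [0, 6, 0], [0, 0, 6]] with A = PJP^{-1}, so e^{tA} = P e^{tJ} P^{-1}.

For a Jordan block J_k(λ), e^{tJ_k(λ)} = e^{λt} · (I + tN + t^2 N^2/2! + ... + t^{k-1} N^{k-1}/(k-1)!) where N is the nilpotent superdiagonal part.

Assembling the blocks and conjugating back gives the entries of e^{tA} as shown above.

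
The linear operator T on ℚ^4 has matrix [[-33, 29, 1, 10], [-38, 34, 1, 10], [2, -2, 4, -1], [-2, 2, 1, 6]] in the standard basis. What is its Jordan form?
J = [[-4, 0, 0, 0], [0, 5, 1, 0], [0, 0, 5, 0], [0, 0, 0, 5]]

The characteristic polynomial is det(xI - A) = (x - 5)^3(x + 4), so the eigenvalues are -4 (algebraic multiplicity 1), 5 (algebraic multiplicity 3).

For λ = -4: algebraic multiplicity 1 gives one 1×1 block.

For λ = 5: rank(A - 5I) = 2, rank((A - 5I)^2) = 1. The eigenspace has dimension 4 - 2 = 2, so there are 2 Jordan blocks; the rank sequence gives block sizes [2, 1].

Assembling the blocks gives the Jordan form J above.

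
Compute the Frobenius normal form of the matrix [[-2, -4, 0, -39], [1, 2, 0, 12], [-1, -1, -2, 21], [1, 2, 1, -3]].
R = [[0, 0, 0, -15], [1, 0, 0, -3], [0, 1, 0, 0], [0, 0, 1, -5]]

The invariant factors of A (the non-unit diagonal entries of the Smith normal form of xI - A over ℚ[x]) are (x + 5)(x^3 + 3), each dividing the next. The characteristic polynomial is their product, (x + 5)(x^3 + 3).

The rational canonical form is the block-diagonal matrix of companion matrices C(f_i):
R = [[0, 0, 0, -15], [1, 0, 0, -3], [0, 1, 0, 0], [0, 0, 1, -5]].

Note the characteristic polynomial does not split into linear factors over ℚ, so A has no Jordan form over ℚ; the rational canonical form exists over any field.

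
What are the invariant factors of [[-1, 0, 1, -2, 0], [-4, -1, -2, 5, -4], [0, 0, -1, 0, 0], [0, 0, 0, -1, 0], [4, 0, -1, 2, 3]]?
(x + 1)^2, (x - 3)(x + 1)^2

The Jordan structure of A has elementary divisors (x + 1)^2, (x + 1)^2, (x - 3). Arranging the block sizes at each eigenvalue in decreasing order and taking row products gives the invariant factors.

Invariant factors (smallest first, each dividing the next): (x + 1)^2, (x - 3)(x + 1)^2.

Check: the last factor (x - 3)(x + 1)^2 is the minimal polynomial, and the product (x - 3)(x + 1)^4 is the characteristic polynomial.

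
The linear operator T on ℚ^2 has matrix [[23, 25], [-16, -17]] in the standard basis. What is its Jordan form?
J = [[3, 1], [0, 3]]

The characteristic polynomial is det(xI - A) = (x - 3)^2, so the eigenvalues are 3 (algebraic multiplicity 2).

For λ = 3: rank(A - 3I) = 1, rank((A - 3I)^2) = 0. The eigenspace has dimension 2 - 1 = 1, so there is 1 Jordan block; the rank sequence gives block sizes [2].

Assembling the blocks gives the Jordan form J above.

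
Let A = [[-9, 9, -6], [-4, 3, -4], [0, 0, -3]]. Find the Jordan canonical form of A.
J = [[-3, 1, 0], [0, -3, 0], [0, 0, -3]]

The characteristic polynomial is det(xI - A) = (x + 3)^3, so the eigenvalues are -3 (algebraic multiplicity 3).

For λ = -3: rank(A + 3I) = 1, rank((A + 3I)^2) = 0. The eigenspace has dimension 3 - 1 = 2, so there are 2 Jordan blocks; the rank sequence gives block sizes [2, 1].

Assembling the blocks gives the Jordan form J above.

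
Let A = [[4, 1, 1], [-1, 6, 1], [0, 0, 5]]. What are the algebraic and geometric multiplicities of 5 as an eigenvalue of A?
The characteristic polynomial is (x - 5)^3, so the factor x - 5 appears with exponent 3: the algebraic multiplicity is 3.

rank(A - 5I) = 1, so the eigenspace has dimension 3 - 1 = 2: the geometric multiplicity is 2.

Since 2 < 3, A is not diagonalizable.

algebraic multiplicity 3, geometric multiplicity 2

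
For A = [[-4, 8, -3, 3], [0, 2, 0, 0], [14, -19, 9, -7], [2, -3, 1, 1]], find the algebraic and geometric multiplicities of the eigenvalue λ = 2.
The characteristic polynomial is (x - 2)^4, so the factor x - 2 appears with exponent 4: the algebraic multiplicity is 4.

rank(A - 2I) = 2, so the eigenspace has dimension 4 - 2 = 2: the geometric multiplicity is 2.

Since 2 < 4, A is not diagonalizable.

algebraic multiplicity 4, geometric multiplicity 2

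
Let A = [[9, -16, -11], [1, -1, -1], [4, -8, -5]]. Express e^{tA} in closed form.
A has Jordan form J = [[1, 1, 0], [0, 1, 1], [0, 0, 1]] with A = PJP^{-1}, so e^{tA} = P e^{tJ} P^{-1}.

For a Jordan block J_k(λ), e^{tJ_k(λ)} = e^{λt} · (I + tN + t^2 N^2/2! + ... + t^{k-1} N^{k-1}/(k-1)!) where N is the nilpotent superdiagonal part.

Assembling the blocks and conjugating back gives the entries of e^{tA} as shown above.

e^{tA} = [[(2*t^2 + 8*t + 1)*e^{t}, 4*t*(-t - 4)*e^{t}, t*(-3*t - 11)*e^{t}], [t*(t + 1)*e^{t}, (-2*t^2 - 2*t + 1)*e^{t}, t*(-3*t - 2)*e^{t}/2], [4*t*e^{t}, -8*t*e^{t}, (1 - 6*t)*e^{t}]]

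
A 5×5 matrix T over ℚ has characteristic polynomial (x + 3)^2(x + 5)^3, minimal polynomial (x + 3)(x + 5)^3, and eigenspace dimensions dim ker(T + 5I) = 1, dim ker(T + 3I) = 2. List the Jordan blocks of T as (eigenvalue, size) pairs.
Jordan blocks: (-5, 3), (-3, 1), (-3, 1)

λ = -5: algebraic multiplicity 3 (exponent in χ_T), largest block size 3 (exponent in m_T), 1 block (geometric multiplicity). This forces block sizes [3].
λ = -3: algebraic multiplicity 2 (exponent in χ_T), largest block size 1 (exponent in m_T), 2 blocks (geometric multiplicity). These force block sizes [1, 1].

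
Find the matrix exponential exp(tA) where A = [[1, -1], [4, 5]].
e^{tA} = [[(1 - 2*t)*e^{3*t}, -t*e^{3*t}], [4*t*e^{3*t}, (2*t + 1)*e^{3*t}]]

A has Jordan form J = [[3, 1], [0, 3]] with A = PJP^{-1}, so e^{tA} = P e^{tJ} P^{-1}.

For a Jordan block J_k(λ), e^{tJ_k(λ)} = e^{λt} · (I + tN + t^2 N^2/2! + ... + t^{k-1} N^{k-1}/(k-1)!) where N is the nilpotent superdiagonal part.

Assembling the blocks and conjugating back gives the entries of e^{tA} as shown above.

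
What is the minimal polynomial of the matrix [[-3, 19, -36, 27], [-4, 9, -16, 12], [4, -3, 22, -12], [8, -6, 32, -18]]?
The characteristic polynomial factors as (x - 6)^2(x + 1)^2. The minimal polynomial is ∏(x - λ)^{k_λ} where k_λ is the size of the largest Jordan block at λ.

For λ = -1: rank(A + I) = 3, and the largest Jordan block has size 2 (the smallest k with rank((A + I)^k) = rank((A + I)^(k+1))).
For λ = 6: rank(A - 6I) = 2, and the largest Jordan block has size 1 (the smallest k with rank((A - 6I)^k) = rank((A - 6I)^(k+1))).

So m_A(x) = (x - 6)(x + 1)^2.

m_A(x) = (x - 6)(x + 1)^2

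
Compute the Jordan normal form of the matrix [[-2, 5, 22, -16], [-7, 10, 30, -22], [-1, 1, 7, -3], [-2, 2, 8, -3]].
J = [[3, 1, 0, 0], [0, 3, 0, 0], [0, 0, 3, 1], [0, 0, 0, 3]]

The characteristic polynomial is det(xI - A) = (x - 3)^4, so the eigenvalues are 3 (algebraic multiplicity 4).

For λ = 3: rank(A - 3I) = 2, rank((A - 3I)^2) = 0. The eigenspace has dimension 4 - 2 = 2, so there are 2 Jordan blocks; the rank sequence gives block sizes [2, 2].

Assembling the blocks gives the Jordan form J above.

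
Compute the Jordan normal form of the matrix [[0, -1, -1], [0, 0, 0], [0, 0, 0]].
J = [[0, 1, 0], [0, 0, 0], [0, 0, 0]]

The characteristic polynomial is det(xI - A) = x^3, so the eigenvalues are 0 (algebraic multiplicity 3).

For λ = 0: rank(A) = 1, rank(A^2) = 0. The eigenspace has dimension 3 - 1 = 2, so there are 2 Jordan blocks; the rank sequence gives block sizes [2, 1].

Assembling the blocks gives the Jordan form J above.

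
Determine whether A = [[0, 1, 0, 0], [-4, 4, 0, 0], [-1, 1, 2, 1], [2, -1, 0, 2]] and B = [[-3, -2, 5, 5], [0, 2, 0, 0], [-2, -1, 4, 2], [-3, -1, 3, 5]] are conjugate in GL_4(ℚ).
Yes.

Two matrices over a field are similar if and only if they have the same invariant factors.

Both A and B have characteristic polynomial (x - 2)^4 and minimal polynomial (x - 2)^2. Computing further, both have invariant factors (x - 2)^2, (x - 2)^2. Hence A and B are similar.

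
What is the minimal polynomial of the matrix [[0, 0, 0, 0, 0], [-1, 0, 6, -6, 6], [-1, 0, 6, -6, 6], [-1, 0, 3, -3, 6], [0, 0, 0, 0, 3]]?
m_A(x) = x^2(x - 3)

The characteristic polynomial factors as x^3(x - 3)^2. The minimal polynomial is ∏(x - λ)^{k_λ} where k_λ is the size of the largest Jordan block at λ.

For λ = 0: rank(A) = 3, and the largest Jordan block has size 2 (the smallest k with rank(A^k) = rank(A^(k+1))).
For λ = 3: rank(A - 3I) = 3, and the largest Jordan block has size 1 (the smallest k with rank((A - 3I)^k) = rank((A - 3I)^(k+1))).

So m_A(x) = x^2(x - 3).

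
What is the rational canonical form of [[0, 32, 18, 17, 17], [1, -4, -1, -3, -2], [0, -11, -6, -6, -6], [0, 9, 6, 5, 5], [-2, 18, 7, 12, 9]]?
R = [[0, 0, 0, 0, 6], [1, 0, 0, 0, -2], [0, 1, 0, 0, -6], [0, 0, 1, 0, -1], [0, 0, 0, 1, 4]]

The invariant factors of A (the non-unit diagonal entries of the Smith normal form of xI - A over ℚ[x]) are (x - 3)(x - 1)(x^3 - 2x - 2), each dividing the next. The characteristic polynomial is their product, (x - 3)(x - 1)(x^3 - 2x - 2).

The rational canonical form is the block-diagonal matrix of companion matrices C(f_i):
R = [[0, 0, 0, 0, 6], [1, 0, 0, 0, -2], [0, 1, 0, 0, -6], [0, 0, 1, 0, -1], [0, 0, 0, 1, 4]].

Note the characteristic polynomial does not split into linear factors over ℚ, so A has no Jordan form over ℚ; the rational canonical form exists over any field.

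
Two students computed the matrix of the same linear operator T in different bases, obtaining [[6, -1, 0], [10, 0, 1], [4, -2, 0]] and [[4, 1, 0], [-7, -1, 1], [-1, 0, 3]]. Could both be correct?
Two matrices over a field are similar if and only if they have the same invariant factors.

Both A and B have characteristic polynomial (x - 2)^3 and minimal polynomial (x - 2)^3. Computing further, both have invariant factors (x - 2)^3. Hence A and B are similar.

Yes.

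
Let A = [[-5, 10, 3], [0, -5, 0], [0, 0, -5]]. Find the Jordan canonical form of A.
J = [[-5, 1, 0], [0, -5, 0], [0, 0, -5]]

The characteristic polynomial is det(xI - A) = (x + 5)^3, so the eigenvalues are -5 (algebraic multiplicity 3).

For λ = -5: rank(A + 5I) = 1, rank((A + 5I)^2) = 0. The eigenspace has dimension 3 - 1 = 2, so there are 2 Jordan blocks; the rank sequence gives block sizes [2, 1].

Assembling the blocks gives the Jordan form J above.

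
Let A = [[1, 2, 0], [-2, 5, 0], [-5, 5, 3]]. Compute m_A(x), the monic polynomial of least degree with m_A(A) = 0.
m_A(x) = (x - 3)^2

The characteristic polynomial factors as (x - 3)^3. The minimal polynomial is ∏(x - λ)^{k_λ} where k_λ is the size of the largest Jordan block at λ.

For λ = 3: rank(A - 3I) = 1, and the largest Jordan block has size 2 (the smallest k with rank((A - 3I)^k) = rank((A - 3I)^(k+1))).

So m_A(x) = (x - 3)^2.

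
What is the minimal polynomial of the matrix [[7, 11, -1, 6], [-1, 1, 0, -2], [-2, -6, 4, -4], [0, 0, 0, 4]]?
m_A(x) = (x - 4)^3

The characteristic polynomial factors as (x - 4)^4. The minimal polynomial is ∏(x - λ)^{k_λ} where k_λ is the size of the largest Jordan block at λ.

For λ = 4: rank(A - 4I) = 2, and the largest Jordan block has size 3 (the smallest k with rank((A - 4I)^k) = rank((A - 4I)^(k+1))).

So m_A(x) = (x - 4)^3.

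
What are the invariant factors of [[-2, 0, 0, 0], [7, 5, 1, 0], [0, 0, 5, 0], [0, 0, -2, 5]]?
x - 5, (x - 5)^2(x + 2)

The Jordan structure of A has elementary divisors (x + 2), (x - 5)^2, (x - 5). Arranging the block sizes at each eigenvalue in decreasing order and taking row products gives the invariant factors.

Invariant factors (smallest first, each dividing the next): x - 5, (x - 5)^2(x + 2).

Check: the last factor (x - 5)^2(x + 2) is the minimal polynomial, and the product (x - 5)^3(x + 2) is the characteristic polynomial.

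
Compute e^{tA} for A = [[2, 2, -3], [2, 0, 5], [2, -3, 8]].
e^{tA} = [[(2 - e^{t})*e^{3*t}, (t + e^{t} - 1)*e^{3*t}, (-t - 2*e^{t} + 2)*e^{3*t}], [2*(e^{t} - 1)*e^{3*t}, (-t - 2*e^{t} + 3)*e^{3*t}, (t + 4*e^{t} - 4)*e^{3*t}], [2*(e^{t} - 1)*e^{3*t}, (-t - 2*e^{t} + 2)*e^{3*t}, (t + 4*e^{t} - 3)*e^{3*t}]]

A has Jordan form J = [[3, 1, 0], [0, 3, 0], [0, 0, 4]] with A = PJP^{-1}, so e^{tA} = P e^{tJ} P^{-1}.

For a Jordan block J_k(λ), e^{tJ_k(λ)} = e^{λt} · (I + tN + t^2 N^2/2! + ... + t^{k-1} N^{k-1}/(k-1)!) where N is the nilpotent superdiagonal part.

Assembling the blocks and conjugating back gives the entries of e^{tA} as shown above.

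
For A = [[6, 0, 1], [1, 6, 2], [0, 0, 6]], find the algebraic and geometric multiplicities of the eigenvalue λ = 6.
algebraic multiplicity 3, geometric multiplicity 1

The characteristic polynomial is (x - 6)^3, so the factor x - 6 appears with exponent 3: the algebraic multiplicity is 3.

rank(A - 6I) = 2, so the eigenspace has dimension 3 - 2 = 1: the geometric multiplicity is 1.

Since 1 < 3, A is not diagonalizable.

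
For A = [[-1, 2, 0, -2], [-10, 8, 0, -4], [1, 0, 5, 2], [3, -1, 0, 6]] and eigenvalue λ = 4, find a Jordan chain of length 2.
We seek v_1 ∈ ker((A - 4I)^2) \ ker(A - 4I), then set v_{i+1} = (A - 4I) v_i.

One such chain is v_1 = [[0, 1, 0, 0]]^T, v_2 = [[2, 4, 0, -1]]^T. Check: (A - 4I) v_2 = [[0, 0, 0, 0]]^T = 0.

v_1 = [[0, 1, 0, 0]]^T, v_2 = [[2, 4, 0, -1]]^T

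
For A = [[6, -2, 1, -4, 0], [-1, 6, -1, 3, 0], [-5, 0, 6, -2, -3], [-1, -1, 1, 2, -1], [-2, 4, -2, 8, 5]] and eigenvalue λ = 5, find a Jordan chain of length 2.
We seek v_1 ∈ ker((A - 5I)^2) \ ker(A - 5I), then set v_{i+1} = (A - 5I) v_i.

One such chain is v_1 = [[0, 0, 1, 0, 0]]^T, v_2 = [[1, -1, 1, 1, -2]]^T. Check: (A - 5I) v_2 = [[0, 0, 0, 0, 0]]^T = 0.

v_1 = [[0, 0, 1, 0, 0]]^T, v_2 = [[1, -1, 1, 1, -2]]^T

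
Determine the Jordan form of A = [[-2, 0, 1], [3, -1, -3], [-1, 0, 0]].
J = [[-1, 1, 0], [0, -1, 0], [0, 0, -1]]

The characteristic polynomial is det(xI - A) = (x + 1)^3, so the eigenvalues are -1 (algebraic multiplicity 3).

For λ = -1: rank(A + I) = 1, rank((A + I)^2) = 0. The eigenspace has dimension 3 - 1 = 2, so there are 2 Jordan blocks; the rank sequence gives block sizes [2, 1].

Assembling the blocks gives the Jordan form J above.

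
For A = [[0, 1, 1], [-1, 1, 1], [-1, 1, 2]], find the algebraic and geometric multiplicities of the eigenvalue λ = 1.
algebraic multiplicity 3, geometric multiplicity 1

The characteristic polynomial is (x - 1)^3, so the factor x - 1 appears with exponent 3: the algebraic multiplicity is 3.

rank(A - I) = 2, so the eigenspace has dimension 3 - 2 = 1: the geometric multiplicity is 1.

Since 1 < 3, A is not diagonalizable.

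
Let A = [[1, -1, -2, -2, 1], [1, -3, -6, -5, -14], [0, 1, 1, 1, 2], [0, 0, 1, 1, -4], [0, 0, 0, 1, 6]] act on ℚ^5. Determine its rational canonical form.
R = [[0, 0, 0, 0, 25], [1, 0, 0, 0, -25], [0, 1, 0, 0, -1], [0, 0, 1, 0, -4], [0, 0, 0, 1, 6]]

The invariant factors of A (the non-unit diagonal entries of the Smith normal form of xI - A over ℚ[x]) are (x - 5)(x - 1)(x^3 - x - 5), each dividing the next. The characteristic polynomial is their product, (x - 5)(x - 1)(x^3 - x - 5).

The rational canonical form is the block-diagonal matrix of companion matrices C(f_i):
R = [[0, 0, 0, 0, 25], [1, 0, 0, 0, -25], [0, 1, 0, 0, -1], [0, 0, 1, 0, -4], [0, 0, 0, 1, 6]].

Note the characteristic polynomial does not split into linear factors over ℚ, so A has no Jordan form over ℚ; the rational canonical form exists over any field.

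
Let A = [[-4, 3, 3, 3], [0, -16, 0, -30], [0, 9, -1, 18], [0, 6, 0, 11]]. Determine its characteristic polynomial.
χ_A(x) = (x + 1)^2(x + 4)^2

xI - A = [[x + 4, -3, -3, -3], [0, x + 16, 0, 30], [0, -9, x + 1, -18], [0, -6, 0, x - 11]].

Expanding det(xI - A) along the first row:
det(xI - A) = + (x + 4)·det([[x + 16, 0, 30], [-9, x + 1, -18], [-6, 0, x - 11]]) - (-3)·det([[0, 0, 30], [0, x + 1, -18], [0, 0, x - 11]]) + (-3)·det([[0, x + 16, 30], [0, -9, -18], [0, -6, x - 11]]) - (-3)·det([[0, x + 16, 0], [0, -9, x + 1], [0, -6, 0]]).

Evaluating gives χ_A(x) = x^4 + 10x^3 + 33x^2 + 40x + 16 = (x + 1)^2(x + 4)^2.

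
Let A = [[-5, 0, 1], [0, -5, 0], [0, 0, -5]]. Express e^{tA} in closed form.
A has Jordan form J = [[-5, 1, 0], [0, -5, 0], [0, 0, -5]] with A = PJP^{-1}, so e^{tA} = P e^{tJ} P^{-1}.

For a Jordan block J_k(λ), e^{tJ_k(λ)} = e^{λt} · (I + tN + t^2 N^2/2! + ... + t^{k-1} N^{k-1}/(k-1)!) where N is the nilpotent superdiagonal part.

Assembling the blocks and conjugating back gives the entries of e^{tA} as shown above.

e^{tA} = [[e^{-5*t}, 0, t*e^{-5*t}], [0, e^{-5*t}, 0], [0, 0, e^{-5*t}]]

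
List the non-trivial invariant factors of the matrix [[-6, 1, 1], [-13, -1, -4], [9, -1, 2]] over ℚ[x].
(x - 3)(x + 4)^2

The Jordan structure of A has elementary divisors (x + 4)^2, (x - 3). Arranging the block sizes at each eigenvalue in decreasing order and taking row products gives the invariant factors.

Invariant factors (smallest first, each dividing the next): (x - 3)(x + 4)^2.

Check: the last factor (x - 3)(x + 4)^2 is the minimal polynomial, and the product (x - 3)(x + 4)^2 is the characteristic polynomial.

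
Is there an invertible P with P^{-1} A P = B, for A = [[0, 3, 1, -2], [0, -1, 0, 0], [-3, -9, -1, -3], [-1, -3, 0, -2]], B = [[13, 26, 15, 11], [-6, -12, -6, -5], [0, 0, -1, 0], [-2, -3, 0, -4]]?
Yes.

Two matrices over a field are similar if and only if they have the same invariant factors.

Both A and B have characteristic polynomial (x + 1)^4 and minimal polynomial (x + 1)^3. Computing further, both have invariant factors x + 1, (x + 1)^3. Hence A and B are similar.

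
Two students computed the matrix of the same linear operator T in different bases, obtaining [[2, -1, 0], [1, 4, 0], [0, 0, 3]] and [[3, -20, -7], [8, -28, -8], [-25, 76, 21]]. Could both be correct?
No.

trace(A) = 9 but trace(B) = -4. The trace is a similarity invariant, so A and B are not similar.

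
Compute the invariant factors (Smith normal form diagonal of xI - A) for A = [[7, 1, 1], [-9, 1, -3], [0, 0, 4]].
The Jordan structure of A has elementary divisors (x - 4)^2, (x - 4). Arranging the block sizes at each eigenvalue in decreasing order and taking row products gives the invariant factors.

Invariant factors (smallest first, each dividing the next): x - 4, (x - 4)^2.

Check: the last factor (x - 4)^2 is the minimal polynomial, and the product (x - 4)^3 is the characteristic polynomial.

x - 4, (x - 4)^2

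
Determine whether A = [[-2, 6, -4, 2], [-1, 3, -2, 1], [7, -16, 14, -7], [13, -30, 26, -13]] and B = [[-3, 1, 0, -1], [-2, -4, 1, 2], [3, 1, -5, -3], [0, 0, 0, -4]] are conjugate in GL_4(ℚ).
trace(A) = 2 but trace(B) = -16. The trace is a similarity invariant, so A and B are not similar.

No.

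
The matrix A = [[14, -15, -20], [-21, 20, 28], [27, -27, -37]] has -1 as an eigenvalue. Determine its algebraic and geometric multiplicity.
The characteristic polynomial is (x + 1)^3, so the factor x + 1 appears with exponent 3: the algebraic multiplicity is 3.

rank(A + I) = 1, so the eigenspace has dimension 3 - 1 = 2: the geometric multiplicity is 2.

Since 2 < 3, A is not diagonalizable.

algebraic multiplicity 3, geometric multiplicity 2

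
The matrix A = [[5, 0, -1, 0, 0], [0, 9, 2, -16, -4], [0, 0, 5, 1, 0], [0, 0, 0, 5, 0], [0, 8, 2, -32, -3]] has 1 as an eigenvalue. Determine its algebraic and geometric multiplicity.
The characteristic polynomial is (x - 5)^4(x - 1), so the factor x - 1 appears with exponent 1: the algebraic multiplicity is 1.

rank(A - I) = 4, so the eigenspace has dimension 5 - 4 = 1: the geometric multiplicity is 1.

algebraic multiplicity 1, geometric multiplicity 1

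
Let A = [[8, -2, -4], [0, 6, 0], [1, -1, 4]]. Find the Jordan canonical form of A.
J = [[6, 1, 0], [0, 6, 0], [0, 0, 6]]

The characteristic polynomial is det(xI - A) = (x - 6)^3, so the eigenvalues are 6 (algebraic multiplicity 3).

For λ = 6: rank(A - 6I) = 1, rank((A - 6I)^2) = 0. The eigenspace has dimension 3 - 1 = 2, so there are 2 Jordan blocks; the rank sequence gives block sizes [2, 1].

Assembling the blocks gives the Jordan form J above.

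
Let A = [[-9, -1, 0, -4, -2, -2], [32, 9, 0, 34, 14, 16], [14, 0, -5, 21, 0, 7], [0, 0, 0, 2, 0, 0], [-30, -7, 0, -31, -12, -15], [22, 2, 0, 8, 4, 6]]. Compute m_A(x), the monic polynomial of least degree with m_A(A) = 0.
The characteristic polynomial factors as (x - 2)^3(x + 5)^3. The minimal polynomial is ∏(x - λ)^{k_λ} where k_λ is the size of the largest Jordan block at λ.

For λ = -5: rank(A + 5I) = 4, and the largest Jordan block has size 2 (the smallest k with rank((A + 5I)^k) = rank((A + 5I)^(k+1))).
For λ = 2: rank(A - 2I) = 4, and the largest Jordan block has size 2 (the smallest k with rank((A - 2I)^k) = rank((A - 2I)^(k+1))).

So m_A(x) = (x - 2)^2(x + 5)^2.

m_A(x) = (x - 2)^2(x + 5)^2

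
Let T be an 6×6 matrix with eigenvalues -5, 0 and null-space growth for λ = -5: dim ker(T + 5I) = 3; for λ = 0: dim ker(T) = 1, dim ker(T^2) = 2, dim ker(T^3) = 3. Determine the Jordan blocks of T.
Jordan blocks: (-5, 1), (-5, 1), (-5, 1), (0, 3)

λ = -5: successive nullity increments [3] count blocks of size ≥ k; block sizes are [1, 1, 1].
λ = 0: successive nullity increments [1, 1, 1] count blocks of size ≥ k; block sizes are [3].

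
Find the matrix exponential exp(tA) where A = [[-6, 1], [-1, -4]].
A has Jordan form J = [[-5, 1], [0, -5]] with A = PJP^{-1}, so e^{tA} = P e^{tJ} P^{-1}.

For a Jordan block J_k(λ), e^{tJ_k(λ)} = e^{λt} · (I + tN + t^2 N^2/2! + ... + t^{k-1} N^{k-1}/(k-1)!) where N is the nilpotent superdiagonal part.

Assembling the blocks and conjugating back gives the entries of e^{tA} as shown above.

e^{tA} = [[(1 - t)*e^{-5*t}, t*e^{-5*t}], [-t*e^{-5*t}, (t + 1)*e^{-5*t}]]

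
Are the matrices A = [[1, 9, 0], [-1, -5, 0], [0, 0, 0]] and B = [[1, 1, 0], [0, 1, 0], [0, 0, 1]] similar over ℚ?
trace(A) = -4 but trace(B) = 3. The trace is a similarity invariant, so A and B are not similar.

No.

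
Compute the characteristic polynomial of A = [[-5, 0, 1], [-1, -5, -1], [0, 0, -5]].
xI - A = [[x + 5, 0, -1], [1, x + 5, 1], [0, 0, x + 5]].

Expanding det(xI - A) along the first row:
det(xI - A) = + (x + 5)·det([[x + 5, 1], [0, x + 5]]) - (0)·det([[1, 1], [0, x + 5]]) + (-1)·det([[1, x + 5], [0, 0]]).

Evaluating gives χ_A(x) = x^3 + 15x^2 + 75x + 125 = (x + 5)^3.

χ_A(x) = (x + 5)^3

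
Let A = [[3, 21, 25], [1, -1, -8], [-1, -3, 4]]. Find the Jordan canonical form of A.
The characteristic polynomial is det(xI - A) = (x - 5)^2(x + 4), so the eigenvalues are -4 (algebraic multiplicity 1), 5 (algebraic multiplicity 2).

For λ = -4: algebraic multiplicity 1 gives one 1×1 block.

For λ = 5: rank(A - 5I) = 2, rank((A - 5I)^2) = 1. The eigenspace has dimension 3 - 2 = 1, so there is 1 Jordan block; the rank sequence gives block sizes [2].

Assembling the blocks gives the Jordan form J above.

J = [[-4, 0, 0], [0, 5, 1], [0, 0, 5]]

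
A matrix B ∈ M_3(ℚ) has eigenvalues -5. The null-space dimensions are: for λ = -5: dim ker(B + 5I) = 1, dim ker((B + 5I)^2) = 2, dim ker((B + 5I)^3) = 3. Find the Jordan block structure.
Jordan blocks: (-5, 3)

λ = -5: successive nullity increments [1, 1, 1] count blocks of size ≥ k; block sizes are [3].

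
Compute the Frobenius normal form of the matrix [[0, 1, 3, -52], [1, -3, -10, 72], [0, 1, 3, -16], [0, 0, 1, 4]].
R = [[0, 0, 0, -36], [1, 0, 0, 24], [0, 1, 0, -16], [0, 0, 1, 4]]

The invariant factors of A (the non-unit diagonal entries of the Smith normal form of xI - A over ℚ[x]) are (x^2 - 2x + 6)^2, each dividing the next. The characteristic polynomial is their product, (x^2 - 2x + 6)^2.

The rational canonical form is the block-diagonal matrix of companion matrices C(f_i):
R = [[0, 0, 0, -36], [1, 0, 0, 24], [0, 1, 0, -16], [0, 0, 1, 4]].

Note the characteristic polynomial does not split into linear factors over ℚ, so A has no Jordan form over ℚ; the rational canonical form exists over any field.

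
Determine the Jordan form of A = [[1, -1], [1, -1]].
The characteristic polynomial is det(xI - A) = x^2, so the eigenvalues are 0 (algebraic multiplicity 2).

For λ = 0: rank(A) = 1, rank(A^2) = 0. The eigenspace has dimension 2 - 1 = 1, so there is 1 Jordan block; the rank sequence gives block sizes [2].

Assembling the blocks gives the Jordan form J above.

J = [[0, 1], [0, 0]]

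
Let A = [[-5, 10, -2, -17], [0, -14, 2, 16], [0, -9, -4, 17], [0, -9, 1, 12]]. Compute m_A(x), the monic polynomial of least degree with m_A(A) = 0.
The characteristic polynomial factors as (x - 4)(x + 5)^3. The minimal polynomial is ∏(x - λ)^{k_λ} where k_λ is the size of the largest Jordan block at λ.

For λ = -5: rank(A + 5I) = 3, and the largest Jordan block has size 3 (the smallest k with rank((A + 5I)^k) = rank((A + 5I)^(k+1))).
For λ = 4: rank(A - 4I) = 3, and the largest Jordan block has size 1 (the smallest k with rank((A - 4I)^k) = rank((A - 4I)^(k+1))).

So m_A(x) = (x - 4)(x + 5)^3.

m_A(x) = (x - 4)(x + 5)^3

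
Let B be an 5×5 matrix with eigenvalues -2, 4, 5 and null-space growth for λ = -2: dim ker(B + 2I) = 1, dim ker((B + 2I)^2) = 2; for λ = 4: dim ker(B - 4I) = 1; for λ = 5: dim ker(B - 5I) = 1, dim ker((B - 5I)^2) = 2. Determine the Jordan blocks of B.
λ = -2: successive nullity increments [1, 1] count blocks of size ≥ k; block sizes are [2].
λ = 4: successive nullity increments [1] count blocks of size ≥ k; block sizes are [1].
λ = 5: successive nullity increments [1, 1] count blocks of size ≥ k; block sizes are [2].

Jordan blocks: (-2, 2), (4, 1), (5, 2)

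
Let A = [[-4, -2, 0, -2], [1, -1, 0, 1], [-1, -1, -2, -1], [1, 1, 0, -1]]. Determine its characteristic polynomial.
xI - A = [[x + 4, 2, 0, 2], [-1, x + 1, 0, -1], [1, 1, x + 2, 1], [-1, -1, 0, x + 1]].

Expanding det(xI - A) along the first row:
det(xI - A) = + (x + 4)·det([[x + 1, 0, -1], [1, x + 2, 1], [-1, 0, x + 1]]) - (2)·det([[-1, 0, -1], [1, x + 2, 1], [-1, 0, x + 1]]) + (0)·det([[-1, x + 1, -1], [1, 1, 1], [-1, -1, x + 1]]) - (2)·det([[-1, x + 1, 0], [1, 1, x + 2], [-1, -1, 0]]).

Evaluating gives χ_A(x) = x^4 + 8x^3 + 24x^2 + 32x + 16 = (x + 2)^4.

χ_A(x) = (x + 2)^4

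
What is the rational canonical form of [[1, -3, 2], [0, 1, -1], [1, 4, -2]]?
The invariant factors of A (the non-unit diagonal entries of the Smith normal form of xI - A over ℚ[x]) are x^3 - x - 3, each dividing the next. The characteristic polynomial is their product, x^3 - x - 3.

The rational canonical form is the block-diagonal matrix of companion matrices C(f_i):
R = [[0, 0, 3], [1, 0, 1], [0, 1, 0]].

Note the characteristic polynomial does not split into linear factors over ℚ, so A has no Jordan form over ℚ; the rational canonical form exists over any field.

R = [[0, 0, 3], [1, 0, 1], [0, 1, 0]]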